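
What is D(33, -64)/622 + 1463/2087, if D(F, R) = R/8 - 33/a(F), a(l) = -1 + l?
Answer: 28516409/41539648 ≈ 0.68649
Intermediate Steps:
D(F, R) = -33/(-1 + F) + R/8 (D(F, R) = R/8 - 33/(-1 + F) = -33/(-1 + F) + R/8)
D(33, -64)/622 + 1463/2087 = ((-264 - 64*(-1 + 33))/(8*(-1 + 33)))/622 + 1463/2087 = ((1/8)*(-264 - 64*32)/32)*(1/622) + 1463*(1/2087) = ((1/8)*(1/32)*(-264 - 2048))*(1/622) + 1463/2087 = ((1/8)*(1/32)*(-2312))*(1/622) + 1463/2087 = -289/32*1/622 + 1463/2087 = -289/19904 + 1463/2087 = 28516409/41539648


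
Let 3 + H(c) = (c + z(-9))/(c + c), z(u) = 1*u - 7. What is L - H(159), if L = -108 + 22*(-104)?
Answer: -761117/318 ≈ -2393.4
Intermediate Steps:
z(u) = -7 + u (z(u) = u - 7 = -7 + u)
H(c) = -3 + (-16 + c)/(2*c) (H(c) = -3 + (c + (-7 - 9))/(c + c) = -3 + (c - 16)/((2*c)) = -3 + (-16 + c)*(1/(2*c)) = -3 + (-16 + c)/(2*c))
L = -2396 (L = -108 - 2288 = -2396)
L - H(159) = -2396 - (-5/2 - 8/159) = -2396 - 1*(-811/318) = -2396 + 811/318 = -761117/318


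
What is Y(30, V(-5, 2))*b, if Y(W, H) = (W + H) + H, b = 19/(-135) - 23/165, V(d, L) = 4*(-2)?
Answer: -5824/1485 ≈ -3.9219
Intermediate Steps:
V(d, L) = -8
b = -416/1485 (b = 19*(-1/135) - 23*1/165 = -19/135 - 23/165 = -416/1485 ≈ -0.28013)
Y(W, H) = W + 2*H (Y(W, H) = (H + W) + H = W + 2*H)
Y(30, V(-5, 2))*b = (30 + 2*(-8))*(-416/1485) = (30 - 16)*(-416/1485) = 14*(-416/1485) = -5824/1485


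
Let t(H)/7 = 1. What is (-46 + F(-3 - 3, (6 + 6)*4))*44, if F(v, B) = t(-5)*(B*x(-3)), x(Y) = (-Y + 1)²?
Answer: 234520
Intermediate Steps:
t(H) = 7 (t(H) = 7*1 = 7)
x(Y) = (1 - Y)²
F(v, B) = 112*B (F(v, B) = 7*(B*(-1 - 3)²) = 7*(B*(-4)²) = 7*(B*16) = 7*(16*B) = 112*B)
(-46 + F(-3 - 3, (6 + 6)*4))*44 = (-46 + 112*((6 + 6)*4))*44 = (-46 + 112*(12*4))*44 = (-46 + 112*48)*44 = (-46 + 5376)*44 = 5330*44 = 234520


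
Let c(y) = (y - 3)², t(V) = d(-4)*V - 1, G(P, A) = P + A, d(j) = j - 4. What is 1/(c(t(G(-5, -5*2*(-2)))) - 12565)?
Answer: 1/2811 ≈ 0.00035575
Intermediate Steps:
d(j) = -4 + j
G(P, A) = A + P
t(V) = -1 - 8*V (t(V) = (-4 - 4)*V - 1 = -8*V - 1 = -1 - 8*V)
c(y) = (-3 + y)²
1/(c(t(G(-5, -5*2*(-2)))) - 12565) = 1/((-3 + (-1 - 8*(-5*2*(-2) - 5)))² - 12565) = 1/((-3 + (-1 - 8*(-10*(-2) - 5)))² - 12565) = 1/((-3 + (-1 - 8*(20 - 5)))² - 12565) = 1/((-3 + (-1 - 8*15))² - 12565) = 1/((-3 + (-1 - 120))² - 12565) = 1/((-3 - 121)² - 12565) = 1/((-124)² - 12565) = 1/(15376 - 12565) = 1/2811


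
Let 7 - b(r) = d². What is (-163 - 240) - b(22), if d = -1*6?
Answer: -374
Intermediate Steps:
d = -6
b(r) = -29 (b(r) = 7 - 1*(-6)² = 7 - 1*36 = 7 - 36 = -29)
(-163 - 240) - b(22) = (-163 - 240) - 1*(-29) = -403 + 29 = -374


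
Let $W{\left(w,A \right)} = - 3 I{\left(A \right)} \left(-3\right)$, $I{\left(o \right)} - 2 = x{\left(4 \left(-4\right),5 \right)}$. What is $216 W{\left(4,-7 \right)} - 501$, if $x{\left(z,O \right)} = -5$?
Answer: $-6333$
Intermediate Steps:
$I{\left(o \right)} = -3$ ($I{\left(o \right)} = 2 - 5 = -3$)
$W{\left(w,A \right)} = -27$ ($W{\left(w,A \right)} = \left(-3\right) \left(-3\right) \left(-3\right) = 9 \left(-3\right) = -27$)
$216 W{\left(4,-7 \right)} - 501 = 216 \left(-27\right) - 501 = -5832 - 501 = -6333$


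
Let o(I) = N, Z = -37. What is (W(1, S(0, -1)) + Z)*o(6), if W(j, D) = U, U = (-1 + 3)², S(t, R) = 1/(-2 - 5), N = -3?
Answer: 99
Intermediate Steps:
S(t, R) = -⅐ (S(t, R) = 1/(-7) = -⅐)
U = 4 (U = 2² = 4)
o(I) = -3
W(j, D) = 4
(W(1, S(0, -1)) + Z)*o(6) = (4 - 37)*(-3) = -33*(-3) = 99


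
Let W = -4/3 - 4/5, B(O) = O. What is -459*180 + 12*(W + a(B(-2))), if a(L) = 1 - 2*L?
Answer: -412928/5 ≈ -82586.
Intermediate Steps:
W = -32/15 (W = -4*⅓ - 4*⅕ = -4/3 - ⅘ = -32/15 ≈ -2.1333)
-459*180 + 12*(W + a(B(-2))) = -459*180 + 12*(-32/15 + (1 - 2*(-2))) = -82620 + 12*(-32/15 + (1 + 4)) = -82620 + 12*(-32/15 + 5) = -82620 + 12*(43/15) = -82620 + 172/5 = -412928/5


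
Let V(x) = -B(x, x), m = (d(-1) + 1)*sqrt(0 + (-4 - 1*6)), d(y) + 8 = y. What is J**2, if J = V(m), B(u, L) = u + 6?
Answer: -604 - 96*I*sqrt(10) ≈ -604.0 - 303.58*I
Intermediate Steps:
d(y) = -8 + y
B(u, L) = 6 + u
m = -8*I*sqrt(10) (m = ((-8 - 1) + 1)*sqrt(0 + (-4 - 1*6)) = (-9 + 1)*sqrt(0 + (-4 - 6)) = -8*sqrt(0 - 10) = -8*I*sqrt(10) ≈ -25.298*I)
V(x) = -6 - x (V(x) = -(6 + x) = -6 - x)
J = -6 + 8*I*sqrt(10) (J = -6 - (-8)*I*sqrt(10) = -6 + 8*I*sqrt(10) ≈ -6.0 + 25.298*I)
J**2 = (-6 + 8*I*sqrt(10))**2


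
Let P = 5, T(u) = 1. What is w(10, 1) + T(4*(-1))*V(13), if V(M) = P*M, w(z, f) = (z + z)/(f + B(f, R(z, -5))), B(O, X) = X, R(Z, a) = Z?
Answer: 735/11 ≈ 66.818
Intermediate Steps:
w(z, f) = 2*z/(f + z) (w(z, f) = (z + z)/(f + z) = (2*z)/(f + z) = 2*z/(f + z))
V(M) = 5*M
w(10, 1) + T(4*(-1))*V(13) = 2*10/(1 + 10) + 1*(5*13) = 2*10/11 + 1*65 = 2*10*(1/11) + 65 = 20/11 + 65 = 735/11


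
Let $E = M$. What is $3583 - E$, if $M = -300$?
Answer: $3883$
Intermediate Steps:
$E = -300$
$3583 - E = 3583 - -300 = 3583 + 300 = 3883$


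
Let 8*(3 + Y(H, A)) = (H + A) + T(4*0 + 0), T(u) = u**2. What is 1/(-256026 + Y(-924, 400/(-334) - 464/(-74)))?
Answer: -12358/3165425895 ≈ -3.9041e-6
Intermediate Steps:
Y(H, A) = -3 + A/8 + H/8 (Y(H, A) = -3 + ((H + A) + (4*0 + 0)**2)/8 = -3 + ((A + H) + (0 + 0)**2)/8 = -3 + ((A + H) + 0**2)/8 = -3 + ((A + H) + 0)/8 = -3 + (A + H)/8 = -3 + (A/8 + H/8) = -3 + A/8 + H/8)
1/(-256026 + Y(-924, 400/(-334) - 464/(-74))) = 1/(-256026 + (-3 + (400/(-334) - 464/(-74))/8 + (1/8)*(-924))) = 1/(-256026 + (-3 + (400*(-1/334) - 464*(-1/74))/8 - 231/2)) = 1/(-256026 + (-3 + (-200/167 + 232/37)/8 - 231/2)) = 1/(-256026 + (-3 + (1/8)*(31344/6179) - 231/2)) = 1/(-256026 + (-3 + 3918/6179 - 231/2)) = 1/(-256026 - 1456587/12358) = 1/(-3165425895/12358) = -12358/3165425895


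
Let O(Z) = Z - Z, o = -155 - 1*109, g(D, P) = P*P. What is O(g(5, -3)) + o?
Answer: -264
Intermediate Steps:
g(D, P) = P²
o = -264 (o = -155 - 109 = -264)
O(Z) = 0
O(g(5, -3)) + o = 0 - 264 = -264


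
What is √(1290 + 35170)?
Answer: 2*√9115 ≈ 190.95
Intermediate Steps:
√(1290 + 35170) = √36460 = 2*√9115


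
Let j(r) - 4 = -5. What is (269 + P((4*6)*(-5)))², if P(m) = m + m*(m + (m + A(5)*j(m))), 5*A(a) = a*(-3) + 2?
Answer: 820077769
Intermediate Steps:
j(r) = -1 (j(r) = 4 - 5 = -1)
A(a) = ⅖ - 3*a/5 (A(a) = (a*(-3) + 2)/5 = (-3*a + 2)/5 = (2 - 3*a)/5 = ⅖ - 3*a/5)
P(m) = m + m*(13/5 + 2*m) (P(m) = m + m*(m + (m + (⅖ - ⅗*5)*(-1))) = m + m*(m + (m + (⅖ - 3)*(-1))) = m + m*(m + (m - 13/5*(-1))) = m + m*(m + (m + 13/5)) = m + m*(m + (13/5 + m)) = m + m*(13/5 + 2*m))
(269 + P((4*6)*(-5)))² = (269 + 2*((4*6)*(-5))*(9 + 5*((4*6)*(-5)))/5)² = (269 + 2*(24*(-5))*(9 + 5*(24*(-5)))/5)² = (269 + (⅖)*(-120)*(9 + 5*(-120)))² = (269 + (⅖)*(-120)*(9 - 600))² = (269 + (⅖)*(-120)*(-591))² = (269 + 28368)² = 28637² = 820077769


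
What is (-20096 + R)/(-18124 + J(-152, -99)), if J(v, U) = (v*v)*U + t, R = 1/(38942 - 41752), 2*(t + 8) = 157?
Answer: 56469761/6478032095 ≈ 0.0087171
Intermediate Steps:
t = 141/2 (t = -8 + (½)*157 = -8 + 157/2 = 141/2 ≈ 70.500)
R = -1/2810 (R = 1/(-2810) = -1/2810 ≈ -0.00035587)
J(v, U) = 141/2 + U*v² (J(v, U) = (v*v)*U + 141/2 = v²*U + 141/2 = U*v² + 141/2 = 141/2 + U*v²)
(-20096 + R)/(-18124 + J(-152, -99)) = (-20096 - 1/2810)/(-18124 + (141/2 - 99*(-152)²)) = -56469761/(2810*(-18124 + (141/2 - 99*23104))) = -56469761/(2810*(-18124 + (141/2 - 2287296))) = -56469761/(2810*(-18124 - 4574451/2)) = -56469761/(2810*(-4610699/2)) = -56469761/2810*(-2/4610699) = 56469761/6478032095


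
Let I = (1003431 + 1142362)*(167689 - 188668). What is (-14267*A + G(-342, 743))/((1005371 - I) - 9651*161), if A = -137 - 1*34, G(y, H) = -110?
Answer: 221777/4092367537 ≈ 5.4193e-5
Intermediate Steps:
A = -171 (A = -137 - 34 = -171)
I = -45016591347 (I = 2145793*(-20979) = -45016591347)
(-14267*A + G(-342, 743))/((1005371 - I) - 9651*161) = (-14267*(-171) - 110)/((1005371 - 1*(-45016591347)) - 9651*161) = (2439657 - 110)/((1005371 + 45016591347) - 1553811) = 2439547/(45017596718 - 1553811) = 2439547/45016042907 = 2439547*(1/45016042907) = 221777/4092367537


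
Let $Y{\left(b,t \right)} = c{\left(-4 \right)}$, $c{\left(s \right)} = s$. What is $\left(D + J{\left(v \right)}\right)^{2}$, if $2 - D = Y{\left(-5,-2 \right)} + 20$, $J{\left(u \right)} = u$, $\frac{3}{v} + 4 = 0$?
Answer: $\frac{3481}{16} \approx 217.56$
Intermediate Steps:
$v = - \frac{3}{4}$ ($v = \frac{3}{-4 + 0} = \frac{3}{-4} = 3 \left(- \frac{1}{4}\right) = - \frac{3}{4} \approx -0.75$)
$Y{\left(b,t \right)} = -4$
$D = -14$ ($D = 2 - \left(-4 + 20\right) = 2 - 16 = -14$)
$\left(D + J{\left(v \right)}\right)^{2} = \left(-14 - \frac{3}{4}\right)^{2} = \left(- \frac{59}{4}\right)^{2} = \frac{3481}{16}$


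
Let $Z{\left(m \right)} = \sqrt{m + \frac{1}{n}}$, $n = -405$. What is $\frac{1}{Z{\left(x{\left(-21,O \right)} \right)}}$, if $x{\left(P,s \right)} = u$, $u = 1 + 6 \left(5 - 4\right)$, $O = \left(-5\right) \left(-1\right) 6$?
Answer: $\frac{9 \sqrt{14170}}{2834} \approx 0.37803$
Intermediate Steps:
$O = 30$ ($O = 5 \cdot 6 = 30$)
$u = 7$ ($u = 1 + 6 \cdot 1 = 1 + 6 = 7$)
$x{\left(P,s \right)} = 7$
$Z{\left(m \right)} = \sqrt{- \frac{1}{405} + m}$ ($Z{\left(m \right)} = \sqrt{m + \frac{1}{-405}} = \sqrt{m - \frac{1}{405}} = \sqrt{- \frac{1}{405} + m}$)
$\frac{1}{Z{\left(x{\left(-21,O \right)} \right)}} = \frac{1}{\frac{1}{45} \sqrt{-5 + 2025 \cdot 7}} = \frac{1}{\frac{1}{45} \sqrt{-5 + 14175}} = \frac{1}{\frac{1}{45} \sqrt{14170}} = \frac{9 \sqrt{14170}}{2834}$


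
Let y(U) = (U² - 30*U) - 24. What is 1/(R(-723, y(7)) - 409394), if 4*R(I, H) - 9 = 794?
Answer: -4/1636773 ≈ -2.4438e-6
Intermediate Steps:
y(U) = -24 + U² - 30*U
R(I, H) = 803/4 (R(I, H) = 9/4 + (¼)*794 = 9/4 + 397/2 = 803/4)
1/(R(-723, y(7)) - 409394) = 1/(803/4 - 409394) = 1/(-1636773/4) = -4/1636773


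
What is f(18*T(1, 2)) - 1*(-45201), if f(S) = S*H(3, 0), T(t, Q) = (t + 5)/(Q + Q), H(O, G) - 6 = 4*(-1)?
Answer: 45255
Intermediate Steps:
H(O, G) = 2 (H(O, G) = 6 + 4*(-1) = 6 - 4 = 2)
T(t, Q) = (5 + t)/(2*Q) (T(t, Q) = (5 + t)/((2*Q)) = (5 + t)*(1/(2*Q)) = (5 + t)/(2*Q))
f(S) = 2*S (f(S) = S*2 = 2*S)
f(18*T(1, 2)) - 1*(-45201) = 2*(18*((½)*(5 + 1)/2)) - 1*(-45201) = 2*(18*((½)*(½)*6)) + 45201 = 2*(18*(3/2)) + 45201 = 2*27 + 45201 = 54 + 45201 = 45255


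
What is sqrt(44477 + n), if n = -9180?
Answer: sqrt(35297) ≈ 187.88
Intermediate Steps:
sqrt(44477 + n) = sqrt(44477 - 9180) = sqrt(35297)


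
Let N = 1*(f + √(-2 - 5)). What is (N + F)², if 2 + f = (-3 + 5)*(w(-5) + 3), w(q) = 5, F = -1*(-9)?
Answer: (23 + I*√7)² ≈ 522.0 + 121.7*I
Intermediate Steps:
F = 9
f = 14 (f = -2 + (-3 + 5)*(5 + 3) = -2 + 2*8 = -2 + 16 = 14)
N = 14 + I*√7 (N = 1*(14 + √(-2 - 5)) = 1*(14 + √(-7)) = 1*(14 + I*√7) = 14 + I*√7 ≈ 14.0 + 2.6458*I)
(N + F)² = ((14 + I*√7) + 9)² = (23 + I*√7)²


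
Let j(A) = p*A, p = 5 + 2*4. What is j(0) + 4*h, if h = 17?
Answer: 68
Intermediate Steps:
p = 13 (p = 5 + 8 = 13)
j(A) = 13*A
j(0) + 4*h = 13*0 + 4*17 = 0 + 68 = 68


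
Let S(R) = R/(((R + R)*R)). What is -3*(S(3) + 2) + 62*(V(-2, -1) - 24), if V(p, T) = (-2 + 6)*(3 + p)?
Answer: -2493/2 ≈ -1246.5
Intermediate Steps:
S(R) = 1/(2*R) (S(R) = R/(((2*R)*R)) = R/((2*R²)) = R*(1/(2*R²)) = 1/(2*R))
V(p, T) = 12 + 4*p (V(p, T) = 4*(3 + p) = 12 + 4*p)
-3*(S(3) + 2) + 62*(V(-2, -1) - 24) = -3*((½)/3 + 2) + 62*((12 + 4*(-2)) - 24) = -3*((½)*(⅓) + 2) + 62*((12 - 8) - 24) = -3*(⅙ + 2) + 62*(4 - 24) = -3*13/6 + 62*(-20) = -13/2 - 1240 = -2493/2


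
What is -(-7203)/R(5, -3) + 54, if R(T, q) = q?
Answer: -2347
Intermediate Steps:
-(-7203)/R(5, -3) + 54 = -(-7203)/(-3) + 54 = -(-7203)*(-1)/3 + 54 = -147*49/3 + 54 = -2401 + 54 = -2347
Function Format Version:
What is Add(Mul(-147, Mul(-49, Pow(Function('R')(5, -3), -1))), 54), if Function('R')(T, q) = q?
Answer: -2347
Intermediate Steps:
Add(Mul(-147, Mul(-49, Pow(Function('R')(5, -3), -1))), 54) = Add(Mul(-147, Mul(-49, Pow(-3, -1))), 54) = Add(Mul(-147, Mul(-49, Rational(-1, 3))), 54) = Add(Mul(-147, Rational(49, 3)), 54) = Add(-2401, 54) = -2347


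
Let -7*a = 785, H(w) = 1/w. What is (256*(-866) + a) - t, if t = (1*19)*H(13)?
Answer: -20184674/91 ≈ -2.2181e+5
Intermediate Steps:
a = -785/7 (a = -⅐*785 = -785/7 ≈ -112.14)
t = 19/13 (t = (1*19)/13 = 19*(1/13) = 19/13 ≈ 1.4615)
(256*(-866) + a) - t = (256*(-866) - 785/7) - 1*19/13 = (-221696 - 785/7) - 19/13 = -1552657/7 - 19/13 = -20184674/91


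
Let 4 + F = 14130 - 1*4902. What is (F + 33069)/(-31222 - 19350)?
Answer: -42293/50572 ≈ -0.83629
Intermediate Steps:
F = 9224 (F = -4 + (14130 - 1*4902) = -4 + (14130 - 4902) = -4 + 9228 = 9224)
(F + 33069)/(-31222 - 19350) = (9224 + 33069)/(-31222 - 19350) = 42293/(-50572) = 42293*(-1/50572) = -42293/50572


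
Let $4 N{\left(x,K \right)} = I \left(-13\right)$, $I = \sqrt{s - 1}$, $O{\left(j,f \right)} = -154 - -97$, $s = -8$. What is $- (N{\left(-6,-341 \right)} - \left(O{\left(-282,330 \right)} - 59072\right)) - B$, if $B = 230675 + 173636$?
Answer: $-463440 + \frac{39 i}{4} \approx -4.6344 \cdot 10^{5} + 9.75 i$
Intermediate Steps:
$O{\left(j,f \right)} = -57$ ($O{\left(j,f \right)} = -154 + 97 = -57$)
$I = 3 i$ ($I = \sqrt{-8 - 1} = \sqrt{-9} = 3 i \approx 3.0 i$)
$N{\left(x,K \right)} = - \frac{39 i}{4}$ ($N{\left(x,K \right)} = \frac{3 i \left(-13\right)}{4} = \frac{\left(-39\right) i}{4} = - \frac{39 i}{4}$)
$B = 404311$
$- (N{\left(-6,-341 \right)} - \left(O{\left(-282,330 \right)} - 59072\right)) - B = - (- \frac{39 i}{4} - \left(-57 - 59072\right)) - 404311 = - (- \frac{39 i}{4} - -59129) - 404311 = - (- \frac{39 i}{4} + 59129) - 404311 = - (59129 - \frac{39 i}{4}) - 404311 = \left(-59129 + \frac{39 i}{4}\right) - 404311 = -463440 + \frac{39 i}{4}$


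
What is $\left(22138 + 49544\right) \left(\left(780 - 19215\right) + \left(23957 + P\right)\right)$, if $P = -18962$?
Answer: $-963406080$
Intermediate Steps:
$\left(22138 + 49544\right) \left(\left(780 - 19215\right) + \left(23957 + P\right)\right) = \left(22138 + 49544\right) \left(\left(780 - 19215\right) + \left(23957 - 18962\right)\right) = 71682 \left(\left(780 - 19215\right) + 4995\right) = 71682 \left(-18435 + 4995\right) = 71682 \left(-13440\right) = -963406080$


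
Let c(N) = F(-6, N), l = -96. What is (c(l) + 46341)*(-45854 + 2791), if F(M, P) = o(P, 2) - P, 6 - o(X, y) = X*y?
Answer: -2008243005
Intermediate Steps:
o(X, y) = 6 - X*y
F(M, P) = 6 - 3*P (F(M, P) = (6 - 1*P*2) - P = (6 - 2*P) - P = 6 - 3*P)
c(N) = 6 - 3*N
(c(l) + 46341)*(-45854 + 2791) = ((6 - 3*(-96)) + 46341)*(-45854 + 2791) = ((6 + 288) + 46341)*(-43063) = (294 + 46341)*(-43063) = 46635*(-43063) = -2008243005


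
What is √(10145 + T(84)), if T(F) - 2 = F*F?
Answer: √17203 ≈ 131.16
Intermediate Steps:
T(F) = 2 + F² (T(F) = 2 + F*F = 2 + F²)
√(10145 + T(84)) = √(10145 + (2 + 84²)) = √(10145 + (2 + 7056)) = √(10145 + 7058) = √17203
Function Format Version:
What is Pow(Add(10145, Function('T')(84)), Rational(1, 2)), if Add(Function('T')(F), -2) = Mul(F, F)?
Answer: Pow(17203, Rational(1, 2)) ≈ 131.16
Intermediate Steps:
Function('T')(F) = Add(2, Pow(F, 2)) (Function('T')(F) = Add(2, Mul(F, F)) = Add(2, Pow(F, 2)))
Pow(Add(10145, Function('T')(84)), Rational(1, 2)) = Pow(Add(10145, Add(2, Pow(84, 2))), Rational(1, 2)) = Pow(Add(10145, Add(2, 7056)), Rational(1, 2)) = Pow(Add(10145, 7058), Rational(1, 2)) = Pow(17203, Rational(1, 2))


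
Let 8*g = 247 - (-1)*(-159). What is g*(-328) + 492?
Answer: -3116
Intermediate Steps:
g = 11 (g = (247 - (-1)*(-159))/8 = (247 - 1*159)/8 = (247 - 159)/8 = (1/8)*88 = 11)
g*(-328) + 492 = 11*(-328) + 492 = -3608 + 492 = -3116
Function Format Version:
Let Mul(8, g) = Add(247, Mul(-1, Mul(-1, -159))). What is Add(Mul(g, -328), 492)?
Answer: -3116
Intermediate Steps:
g = 11 (g = Mul(Rational(1, 8), Add(247, Mul(-1, Mul(-1, -159)))) = Mul(Rational(1, 8), Add(247, Mul(-1, 159))) = Mul(Rational(1, 8), Add(247, -159)) = Mul(Rational(1, 8), 88) = 11)
Add(Mul(g, -328), 492) = Add(Mul(11, -328), 492) = Add(-3608, 492) = -3116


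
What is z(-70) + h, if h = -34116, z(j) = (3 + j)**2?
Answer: -29627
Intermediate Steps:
z(-70) + h = (3 - 70)**2 - 34116 = (-67)**2 - 34116 = 4489 - 34116 = -29627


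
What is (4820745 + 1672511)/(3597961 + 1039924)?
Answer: 927608/662555 ≈ 1.4000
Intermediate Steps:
(4820745 + 1672511)/(3597961 + 1039924) = 6493256/4637885 = 6493256*(1/4637885) = 927608/662555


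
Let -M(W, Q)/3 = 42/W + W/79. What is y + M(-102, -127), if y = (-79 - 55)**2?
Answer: 24121769/1343 ≈ 17961.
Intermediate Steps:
M(W, Q) = -126/W - 3*W/79 (M(W, Q) = -3*(42/W + W/79) = -126/W - 3*W/79)
y = 17956 (y = (-134)**2 = 17956)
y + M(-102, -127) = 17956 + (-126/(-102) - 3/79*(-102)) = 17956 + (-126*(-1/102) + 306/79) = 17956 + (21/17 + 306/79) = 17956 + 6861/1343 = 24121769/1343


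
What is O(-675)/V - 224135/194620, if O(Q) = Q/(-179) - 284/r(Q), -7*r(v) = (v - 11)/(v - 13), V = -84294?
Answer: -16912244089157/14389087121388 ≈ -1.1754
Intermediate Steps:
r(v) = -(-11 + v)/(7*(-13 + v)) (r(v) = -(v - 11)/(7*(v - 13)) = -(-11 + v)/(7*(-13 + v)))
O(Q) = -Q/179 - 1988*(-13 + Q)/(11 - Q) (O(Q) = Q/(-179) - 284*7*(-13 + Q)/(11 - Q) = Q*(-1/179) - 1988*(-13 + Q)/(11 - Q) = -Q/179 - 1988*(-13 + Q)/(11 - Q))
O(-675)/V - 224135/194620 = ((-4626076 - 1*(-675)**2 + 355863*(-675))/(179*(-11 - 675)))/(-84294) - 224135/194620 = ((1/179)*(-4626076 - 1*455625 - 240207525)/(-686))*(-1/84294) - 224135*1/194620 = ((1/179)*(-1/686)*(-4626076 - 455625 - 240207525))*(-1/84294) - 44827/38924 = ((1/179)*(-1/686)*(-245289226))*(-1/84294) - 44827/38924 = (17520659/8771)*(-1/84294) - 44827/38924 = -17520659/739342674 - 44827/38924 = -16912244089157/14389087121388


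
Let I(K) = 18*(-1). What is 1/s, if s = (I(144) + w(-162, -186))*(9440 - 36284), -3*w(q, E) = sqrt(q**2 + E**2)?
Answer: -3/28794664 + 13*sqrt(10)/86383992 ≈ 3.7171e-7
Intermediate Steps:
I(K) = -18
w(q, E) = -sqrt(E**2 + q**2)/3 (w(q, E) = -sqrt(q**2 + E**2)/3 = -sqrt(E**2 + q**2)/3)
s = 483192 + 697944*sqrt(10) (s = (-18 - sqrt((-186)**2 + (-162)**2)/3)*(9440 - 36284) = (-18 - sqrt(34596 + 26244)/3)*(-26844) = (-18 - 26*sqrt(10))*(-26844) = 483192 + 697944*sqrt(10) ≈ 2.6903e+6)
1/s = 1/(483192 + 697944*sqrt(10))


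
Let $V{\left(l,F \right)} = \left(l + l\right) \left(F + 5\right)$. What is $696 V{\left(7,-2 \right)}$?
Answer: $29232$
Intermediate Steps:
$V{\left(l,F \right)} = 2 l \left(5 + F\right)$
$696 V{\left(7,-2 \right)} = 696 \cdot 2 \cdot 7 \left(5 - 2\right) = 696 \cdot 2 \cdot 7 \cdot 3 = 696 \cdot 42 = 29232$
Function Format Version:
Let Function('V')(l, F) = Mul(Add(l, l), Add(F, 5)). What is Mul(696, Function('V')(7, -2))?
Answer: 29232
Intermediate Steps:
Function('V')(l, F) = Mul(2, l, Add(5, F)) (Function('V')(l, F) = Mul(Mul(2, l), Add(5, F)) = Mul(2, l, Add(5, F)))
Mul(696, Function('V')(7, -2)) = Mul(696, Mul(2, 7, Add(5, -2))) = Mul(696, Mul(2, 7, 3)) = Mul(696, 42) = 29232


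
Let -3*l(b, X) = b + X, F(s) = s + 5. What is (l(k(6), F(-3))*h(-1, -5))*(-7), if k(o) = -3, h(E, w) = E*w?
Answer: -35/3 ≈ -11.667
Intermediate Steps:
F(s) = 5 + s
l(b, X) = -X/3 - b/3 (l(b, X) = -(b + X)/3 = -(X + b)/3 = -X/3 - b/3)
(l(k(6), F(-3))*h(-1, -5))*(-7) = ((-(5 - 3)/3 - ⅓*(-3))*(-1*(-5)))*(-7) = ((-⅓*2 + 1)*5)*(-7) = ((-⅔ + 1)*5)*(-7) = ((⅓)*5)*(-7) = (5/3)*(-7) = -35/3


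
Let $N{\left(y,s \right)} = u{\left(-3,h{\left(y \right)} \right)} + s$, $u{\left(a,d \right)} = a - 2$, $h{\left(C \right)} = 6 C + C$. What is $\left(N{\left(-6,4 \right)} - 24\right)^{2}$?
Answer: $625$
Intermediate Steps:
$h{\left(C \right)} = 7 C$
$u{\left(a,d \right)} = -2 + a$
$N{\left(y,s \right)} = -5 + s$ ($N{\left(y,s \right)} = \left(-2 - 3\right) + s = -5 + s$)
$\left(N{\left(-6,4 \right)} - 24\right)^{2} = \left(\left(-5 + 4\right) - 24\right)^{2} = \left(-1 - 24\right)^{2} = \left(-25\right)^{2} = 625$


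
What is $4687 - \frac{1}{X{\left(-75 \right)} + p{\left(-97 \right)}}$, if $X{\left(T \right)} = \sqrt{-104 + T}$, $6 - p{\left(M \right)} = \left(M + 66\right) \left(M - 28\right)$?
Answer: $\frac{70161300449}{14969340} + \frac{i \sqrt{179}}{14969340} \approx 4687.0 + 8.9377 \cdot 10^{-7} i$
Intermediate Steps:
$p{\left(M \right)} = 6 - \left(-28 + M\right) \left(66 + M\right)$ ($p{\left(M \right)} = 6 - \left(M + 66\right) \left(M - 28\right) = 6 - \left(66 + M\right) \left(-28 + M\right) = 6 - \left(-28 + M\right) \left(66 + M\right)$)
$4687 - \frac{1}{X{\left(-75 \right)} + p{\left(-97 \right)}} = 4687 - \frac{1}{\sqrt{-104 - 75} - 3869} = 4687 - \frac{1}{\sqrt{-179} + \left(1854 - 9409 + 3686\right)} = 4687 - \frac{1}{i \sqrt{179} + \left(1854 - 9409 + 3686\right)} = 4687 - \frac{1}{i \sqrt{179} - 3869} = 4687 - \frac{1}{-3869 + i \sqrt{179}}$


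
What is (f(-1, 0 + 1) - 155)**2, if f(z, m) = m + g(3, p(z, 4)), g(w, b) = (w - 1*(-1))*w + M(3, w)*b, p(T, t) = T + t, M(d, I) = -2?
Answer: 21904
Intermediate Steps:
g(w, b) = -2*b + w*(1 + w) (g(w, b) = (w - 1*(-1))*w - 2*b = (w + 1)*w - 2*b = (1 + w)*w - 2*b = w*(1 + w) - 2*b = -2*b + w*(1 + w))
f(z, m) = 4 + m - 2*z (f(z, m) = m + (3 + 3**2 - 2*(z + 4)) = m + (3 + 9 - 2*(4 + z)) = m + (3 + 9 + (-8 - 2*z)) = m + (4 - 2*z) = 4 + m - 2*z)
(f(-1, 0 + 1) - 155)**2 = ((4 + (0 + 1) - 2*(-1)) - 155)**2 = ((4 + 1 + 2) - 155)**2 = (7 - 155)**2 = (-148)**2 = 21904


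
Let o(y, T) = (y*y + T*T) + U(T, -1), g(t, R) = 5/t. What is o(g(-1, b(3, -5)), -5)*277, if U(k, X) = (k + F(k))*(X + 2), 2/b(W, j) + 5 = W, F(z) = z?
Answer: 11080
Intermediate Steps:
b(W, j) = 2/(-5 + W)
U(k, X) = 2*k*(2 + X) (U(k, X) = (k + k)*(X + 2) = (2*k)*(2 + X) = 2*k*(2 + X))
o(y, T) = T**2 + y**2 + 2*T (o(y, T) = (y*y + T*T) + 2*T*(2 - 1) = (y**2 + T**2) + 2*T*1 = (T**2 + y**2) + 2*T = T**2 + y**2 + 2*T)
o(g(-1, b(3, -5)), -5)*277 = ((-5)**2 + (5/(-1))**2 + 2*(-5))*277 = (25 + (5*(-1))**2 - 10)*277 = (25 + (-5)**2 - 10)*277 = (25 + 25 - 10)*277 = 40*277 = 11080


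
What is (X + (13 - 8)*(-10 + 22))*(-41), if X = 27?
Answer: -3567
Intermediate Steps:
(X + (13 - 8)*(-10 + 22))*(-41) = (27 + (13 - 8)*(-10 + 22))*(-41) = (27 + 5*12)*(-41) = (27 + 60)*(-41) = 87*(-41) = -3567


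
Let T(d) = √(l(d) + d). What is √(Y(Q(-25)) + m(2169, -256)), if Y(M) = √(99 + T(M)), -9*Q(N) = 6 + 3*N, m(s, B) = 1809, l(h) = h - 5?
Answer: √(16281 + 3*√3*√(297 + √93))/3 ≈ 42.651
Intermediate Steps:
l(h) = -5 + h
T(d) = √(-5 + 2*d) (T(d) = √((-5 + d) + d) = √(-5 + 2*d))
Q(N) = -⅔ - N/3 (Q(N) = -(6 + 3*N)/9 = -⅔ - N/3)
Y(M) = √(99 + √(-5 + 2*M))
√(Y(Q(-25)) + m(2169, -256)) = √(√(99 + √(-5 + 2*(-⅔ - ⅓*(-25)))) + 1809) = √(√(99 + √(-5 + 2*(-⅔ + 25/3))) + 1809) = √(√(99 + √(-5 + 2*(23/3))) + 1809) = √(√(99 + √(-5 + 46/3)) + 1809) = √(√(99 + √(31/3)) + 1809) = √(√(99 + √93/3) + 1809) = √(1809 + √(99 + √93/3))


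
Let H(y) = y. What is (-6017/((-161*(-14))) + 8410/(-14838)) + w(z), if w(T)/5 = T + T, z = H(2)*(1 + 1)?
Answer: 614778847/16722426 ≈ 36.764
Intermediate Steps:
z = 4 (z = 2*(1 + 1) = 2*2 = 4)
w(T) = 10*T (w(T) = 5*(T + T) = 5*(2*T) = 10*T)
(-6017/((-161*(-14))) + 8410/(-14838)) + w(z) = (-6017/((-161*(-14))) + 8410/(-14838)) + 10*4 = (-6017/2254 + 8410*(-1/14838)) + 40 = (-6017*1/2254 - 4205/7419) + 40 = (-6017/2254 - 4205/7419) + 40 = -54118193/16722426 + 40 = 614778847/16722426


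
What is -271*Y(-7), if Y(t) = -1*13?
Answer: 3523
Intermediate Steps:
Y(t) = -13
-271*Y(-7) = -271*(-13) = 3523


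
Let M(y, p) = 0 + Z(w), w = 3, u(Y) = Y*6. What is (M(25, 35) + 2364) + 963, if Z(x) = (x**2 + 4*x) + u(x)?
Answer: 3366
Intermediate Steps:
u(Y) = 6*Y
Z(x) = x**2 + 10*x (Z(x) = (x**2 + 4*x) + 6*x = x**2 + 10*x)
M(y, p) = 39 (M(y, p) = 0 + 3*(10 + 3) = 0 + 3*13 = 0 + 39 = 39)
(M(25, 35) + 2364) + 963 = (39 + 2364) + 963 = 2403 + 963 = 3366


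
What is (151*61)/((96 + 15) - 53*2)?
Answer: 9211/5 ≈ 1842.2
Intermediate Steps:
(151*61)/((96 + 15) - 53*2) = 9211/(111 - 106) = 9211/5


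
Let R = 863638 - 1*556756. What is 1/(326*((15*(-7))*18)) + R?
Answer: 189082275479/616140 ≈ 3.0688e+5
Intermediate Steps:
R = 306882 (R = 863638 - 556756 = 306882)
1/(326*((15*(-7))*18)) + R = 1/(326*((15*(-7))*18)) + 306882 = 1/(326*(-105*18)) + 306882 = 1/(326*(-1890)) + 306882 = 1/(-616140) + 306882 = -1/616140 + 306882 = 189082275479/616140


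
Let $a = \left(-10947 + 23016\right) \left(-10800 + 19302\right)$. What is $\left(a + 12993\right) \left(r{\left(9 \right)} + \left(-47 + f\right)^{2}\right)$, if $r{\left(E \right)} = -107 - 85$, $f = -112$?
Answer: $2574724278159$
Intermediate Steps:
$r{\left(E \right)} = -192$
$a = 102610638$ ($a = 12069 \cdot 8502 = 102610638$)
$\left(a + 12993\right) \left(r{\left(9 \right)} + \left(-47 + f\right)^{2}\right) = \left(102610638 + 12993\right) \left(-192 + \left(-47 - 112\right)^{2}\right) = 102623631 \left(-192 + \left(-159\right)^{2}\right) = 102623631 \left(-192 + 25281\right) = 102623631 \cdot 25089 = 2574724278159$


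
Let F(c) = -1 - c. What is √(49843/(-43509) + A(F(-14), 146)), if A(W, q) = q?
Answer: √274214210739/43509 ≈ 12.036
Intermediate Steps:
√(49843/(-43509) + A(F(-14), 146)) = √(49843/(-43509) + 146) = √(49843*(-1/43509) + 146) = √(-49843/43509 + 146) = √(6302471/43509) = √274214210739/43509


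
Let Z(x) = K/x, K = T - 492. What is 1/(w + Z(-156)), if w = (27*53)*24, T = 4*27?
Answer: 13/446504 ≈ 2.9115e-5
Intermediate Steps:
T = 108
K = -384 (K = 108 - 492 = -384)
w = 34344 (w = 1431*24 = 34344)
Z(x) = -384/x
1/(w + Z(-156)) = 1/(34344 - 384/(-156)) = 1/(34344 - 384*(-1/156)) = 1/(34344 + 32/13) = 1/(446504/13) = 13/446504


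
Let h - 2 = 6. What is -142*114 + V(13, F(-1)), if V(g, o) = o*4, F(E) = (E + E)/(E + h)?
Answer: -113324/7 ≈ -16189.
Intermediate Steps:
h = 8 (h = 2 + 6 = 8)
F(E) = 2*E/(8 + E) (F(E) = (E + E)/(E + 8) = (2*E)/(8 + E) = 2*E/(8 + E))
V(g, o) = 4*o
-142*114 + V(13, F(-1)) = -142*114 + 4*(2*(-1)/(8 - 1)) = -16188 + 4*(2*(-1)/7) = -16188 + 4*(2*(-1)*(⅐)) = -16188 + 4*(-2/7) = -16188 - 8/7 = -113324/7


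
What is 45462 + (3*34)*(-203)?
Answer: 24756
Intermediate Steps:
45462 + (3*34)*(-203) = 45462 + 102*(-203) = 45462 - 20706 = 24756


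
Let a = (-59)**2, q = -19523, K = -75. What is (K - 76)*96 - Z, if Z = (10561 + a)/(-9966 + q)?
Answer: -427458502/29489 ≈ -14496.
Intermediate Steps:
a = 3481
Z = -14042/29489 (Z = (10561 + 3481)/(-9966 - 19523) = 14042/(-29489) = 14042*(-1/29489) = -14042/29489 ≈ -0.47618)
(K - 76)*96 - Z = (-75 - 76)*96 - 1*(-14042/29489) = -151*96 + 14042/29489 = -14496 + 14042/29489 = -427458502/29489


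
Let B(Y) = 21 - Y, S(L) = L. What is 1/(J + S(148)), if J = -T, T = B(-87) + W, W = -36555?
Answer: 1/36595 ≈ 2.7326e-5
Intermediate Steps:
T = -36447 (T = (21 - 1*(-87)) - 36555 = (21 + 87) - 36555 = 108 - 36555 = -36447)
J = 36447 (J = -1*(-36447) = 36447)
1/(J + S(148)) = 1/(36447 + 148) = 1/36595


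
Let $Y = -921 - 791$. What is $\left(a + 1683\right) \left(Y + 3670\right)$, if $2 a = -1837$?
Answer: $1496891$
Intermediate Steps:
$a = - \frac{1837}{2}$ ($a = \frac{1}{2} \left(-1837\right) = - \frac{1837}{2} \approx -918.5$)
$Y = -1712$
$\left(a + 1683\right) \left(Y + 3670\right) = \left(- \frac{1837}{2} + 1683\right) \left(-1712 + 3670\right) = \frac{1529}{2} \cdot 1958 = 1496891$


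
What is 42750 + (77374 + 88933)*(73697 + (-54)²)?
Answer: 12741320941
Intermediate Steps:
42750 + (77374 + 88933)*(73697 + (-54)²) = 42750 + 166307*(73697 + 2916) = 42750 + 166307*76613 = 42750 + 12741278191 = 12741320941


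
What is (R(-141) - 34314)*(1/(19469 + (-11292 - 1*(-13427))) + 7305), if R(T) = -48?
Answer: -2711457674001/10802 ≈ -2.5101e+8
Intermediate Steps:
(R(-141) - 34314)*(1/(19469 + (-11292 - 1*(-13427))) + 7305) = (-48 - 34314)*(1/(19469 + (-11292 - 1*(-13427))) + 7305) = -34362*(1/(19469 + (-11292 + 13427)) + 7305) = -34362*(1/(19469 + 2135) + 7305) = -34362*(1/21604 + 7305) = -34362*157817221/21604 = -2711457674001/10802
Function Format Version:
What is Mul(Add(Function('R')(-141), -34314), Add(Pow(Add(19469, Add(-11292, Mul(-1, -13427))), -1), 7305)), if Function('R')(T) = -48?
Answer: Rational(-2711457674001, 10802) ≈ -2.5101e+8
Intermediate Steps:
Mul(Add(Function('R')(-141), -34314), Add(Pow(Add(19469, Add(-11292, Mul(-1, -13427))), -1), 7305)) = Mul(Add(-48, -34314), Add(Pow(Add(19469, Add(-11292, Mul(-1, -13427))), -1), 7305)) = Mul(-34362, Add(Pow(Add(19469, Add(-11292, 13427)), -1), 7305)) = Mul(-34362, Add(Pow(Add(19469, 2135), -1), 7305)) = Mul(-34362, Add(Pow(21604, -1), 7305)) = Mul(-34362, Add(Rational(1, 21604), 7305)) = Mul(-34362, Rational(157817221, 21604)) = Rational(-2711457674001, 10802)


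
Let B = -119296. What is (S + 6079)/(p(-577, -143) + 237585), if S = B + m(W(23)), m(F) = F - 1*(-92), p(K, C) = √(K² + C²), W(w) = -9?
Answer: -3839848770/8063754121 + 16162*√353378/8063754121 ≈ -0.47499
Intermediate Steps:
p(K, C) = √(C² + K²)
m(F) = 92 + F (m(F) = F + 92 = 92 + F)
S = -119213 (S = -119296 + (92 - 9) = -119296 + 83 = -119213)
(S + 6079)/(p(-577, -143) + 237585) = (-119213 + 6079)/(√((-143)² + (-577)²) + 237585) = -113134/(√(20449 + 332929) + 237585) = -113134/(√353378 + 237585) = -113134/(237585 + √353378)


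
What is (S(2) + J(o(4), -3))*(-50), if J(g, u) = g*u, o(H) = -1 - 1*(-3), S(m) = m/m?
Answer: 250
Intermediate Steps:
S(m) = 1
o(H) = 2 (o(H) = -1 + 3 = 2)
(S(2) + J(o(4), -3))*(-50) = (1 + 2*(-3))*(-50) = (1 - 6)*(-50) = -5*(-50) = 250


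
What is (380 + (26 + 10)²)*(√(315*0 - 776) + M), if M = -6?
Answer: -10056 + 3352*I*√194 ≈ -10056.0 + 46688.0*I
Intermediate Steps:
(380 + (26 + 10)²)*(√(315*0 - 776) + M) = (380 + (26 + 10)²)*(√(315*0 - 776) - 6) = (380 + 36²)*(√(0 - 776) - 6) = (380 + 1296)*(√(-776) - 6) = 1676*(2*I*√194 - 6) = 1676*(-6 + 2*I*√194) = -10056 + 3352*I*√194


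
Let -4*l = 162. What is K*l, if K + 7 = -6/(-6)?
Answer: 243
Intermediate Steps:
K = -6 (K = -7 - 6/(-6) = -7 - 6*(-⅙) = -7 + 1 = -6)
l = -81/2 (l = -¼*162 = -81/2 ≈ -40.500)
K*l = -6*(-81/2) = 243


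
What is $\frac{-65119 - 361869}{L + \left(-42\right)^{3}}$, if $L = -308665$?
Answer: $\frac{426988}{382753} \approx 1.1156$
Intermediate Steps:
$\frac{-65119 - 361869}{L + \left(-42\right)^{3}} = \frac{-65119 - 361869}{-308665 + \left(-42\right)^{3}} = - \frac{426988}{-308665 - 74088} = - \frac{426988}{-382753} = \left(-426988\right) \left(- \frac{1}{382753}\right) = \frac{426988}{382753}$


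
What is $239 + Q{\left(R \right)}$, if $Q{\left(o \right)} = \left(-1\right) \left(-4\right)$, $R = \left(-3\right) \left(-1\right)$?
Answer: $243$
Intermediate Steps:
$R = 3$
$Q{\left(o \right)} = 4$
$239 + Q{\left(R \right)} = 239 + 4 = 243$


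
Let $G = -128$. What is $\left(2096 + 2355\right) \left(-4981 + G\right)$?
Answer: $-22740159$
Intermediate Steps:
$\left(2096 + 2355\right) \left(-4981 + G\right) = \left(2096 + 2355\right) \left(-4981 - 128\right) = 4451 \left(-5109\right) = -22740159$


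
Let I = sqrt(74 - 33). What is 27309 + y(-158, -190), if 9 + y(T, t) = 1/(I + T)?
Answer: 680397742/24923 - sqrt(41)/24923 ≈ 27300.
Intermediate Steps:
I = sqrt(41) ≈ 6.4031
y(T, t) = -9 + 1/(T + sqrt(41)) (y(T, t) = -9 + 1/(sqrt(41) + T) = -9 + 1/(T + sqrt(41)))
27309 + y(-158, -190) = 27309 + (1 - 9*(-158) - 9*sqrt(41))/(-158 + sqrt(41)) = 27309 + (1 + 1422 - 9*sqrt(41))/(-158 + sqrt(41)) = 27309 + (1423 - 9*sqrt(41))/(-158 + sqrt(41))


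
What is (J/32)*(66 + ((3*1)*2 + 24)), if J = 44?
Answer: 132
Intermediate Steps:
(J/32)*(66 + ((3*1)*2 + 24)) = (44/32)*(66 + ((3*1)*2 + 24)) = (44*(1/32))*(66 + (3*2 + 24)) = 11*(66 + (6 + 24))/8 = 11*(66 + 30)/8 = (11/8)*96 = 132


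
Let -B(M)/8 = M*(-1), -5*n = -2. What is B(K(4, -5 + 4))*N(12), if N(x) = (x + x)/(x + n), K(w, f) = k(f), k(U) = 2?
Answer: 960/31 ≈ 30.968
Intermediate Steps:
n = ⅖ (n = -⅕*(-2) = ⅖ ≈ 0.40000)
K(w, f) = 2
N(x) = 2*x/(⅖ + x) (N(x) = (x + x)/(x + ⅖) = (2*x)/(⅖ + x) = 2*x/(⅖ + x))
B(M) = 8*M (B(M) = -8*M*(-1) = -(-8)*M = 8*M)
B(K(4, -5 + 4))*N(12) = (8*2)*(10*12/(2 + 5*12)) = 16*(10*12/(2 + 60)) = 16*(10*12/62) = 16*(10*12*(1/62)) = 16*(60/31) = 960/31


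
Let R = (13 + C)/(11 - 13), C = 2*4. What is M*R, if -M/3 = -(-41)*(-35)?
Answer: -90405/2 ≈ -45203.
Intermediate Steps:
C = 8
M = 4305 (M = -(-3)*(-41*(-35)) = -(-3)*1435 = -3*(-1435) = 4305)
R = -21/2 (R = (13 + 8)/(11 - 13) = 21/(-2) = 21*(-½) = -21/2 ≈ -10.500)
M*R = 4305*(-21/2) = -90405/2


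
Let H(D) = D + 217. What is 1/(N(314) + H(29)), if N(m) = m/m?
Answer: 1/247 ≈ 0.0040486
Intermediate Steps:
H(D) = 217 + D
N(m) = 1
1/(N(314) + H(29)) = 1/(1 + (217 + 29)) = 1/(1 + 246) = 1/247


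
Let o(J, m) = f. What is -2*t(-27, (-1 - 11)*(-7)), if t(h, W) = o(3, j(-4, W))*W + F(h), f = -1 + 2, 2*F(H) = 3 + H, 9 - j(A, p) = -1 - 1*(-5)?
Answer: -144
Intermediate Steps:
j(A, p) = 5 (j(A, p) = 9 - (-1 - 1*(-5)) = 9 - (-1 + 5) = 9 - 1*4 = 9 - 4 = 5)
F(H) = 3/2 + H/2 (F(H) = (3 + H)/2 = 3/2 + H/2)
f = 1
o(J, m) = 1
t(h, W) = 3/2 + W + h/2 (t(h, W) = 1*W + (3/2 + h/2) = W + (3/2 + h/2) = 3/2 + W + h/2)
-2*t(-27, (-1 - 11)*(-7)) = -2*(3/2 + (-1 - 11)*(-7) + (½)*(-27)) = -2*(3/2 - 12*(-7) - 27/2) = -2*(3/2 + 84 - 27/2) = -2*72 = -144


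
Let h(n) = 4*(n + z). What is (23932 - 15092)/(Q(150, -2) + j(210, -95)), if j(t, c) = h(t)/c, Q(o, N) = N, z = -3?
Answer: -419900/509 ≈ -824.95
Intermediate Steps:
h(n) = -12 + 4*n (h(n) = 4*(n - 3) = 4*(-3 + n) = -12 + 4*n)
j(t, c) = (-12 + 4*t)/c
(23932 - 15092)/(Q(150, -2) + j(210, -95)) = (23932 - 15092)/(-2 + 4*(-3 + 210)/(-95)) = 8840/(-2 + 4*(-1/95)*207) = 8840/(-2 - 828/95) = 8840/(-1018/95) = 8840*(-95/1018) = -419900/509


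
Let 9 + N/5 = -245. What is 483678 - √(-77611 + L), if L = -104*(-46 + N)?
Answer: 483678 - √59253 ≈ 4.8343e+5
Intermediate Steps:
N = -1270 (N = -45 + 5*(-245) = -45 - 1225 = -1270)
L = 136864 (L = -104*(-46 - 1270) = -104*(-1316) = 136864)
483678 - √(-77611 + L) = 483678 - √(-77611 + 136864) = 483678 - √59253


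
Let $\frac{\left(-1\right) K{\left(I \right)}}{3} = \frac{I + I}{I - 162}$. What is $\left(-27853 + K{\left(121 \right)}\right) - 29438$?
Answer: $- \frac{2348205}{41} \approx -57273.0$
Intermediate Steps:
$K{\left(I \right)} = - \frac{6 I}{-162 + I}$ ($K{\left(I \right)} = - 3 \frac{I + I}{I - 162} = - 3 \frac{2 I}{-162 + I} = - \frac{6 I}{-162 + I}$)
$\left(-27853 + K{\left(121 \right)}\right) - 29438 = \left(-27853 - \frac{726}{-162 + 121}\right) - 29438 = \left(-27853 - \frac{726}{-41}\right) - 29438 = \left(-27853 - 726 \left(- \frac{1}{41}\right)\right) - 29438 = \left(-27853 + \frac{726}{41}\right) - 29438 = - \frac{1141247}{41} - 29438 = - \frac{2348205}{41}$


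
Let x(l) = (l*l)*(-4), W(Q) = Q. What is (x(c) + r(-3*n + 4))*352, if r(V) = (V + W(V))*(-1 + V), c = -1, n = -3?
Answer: 108416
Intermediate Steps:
r(V) = 2*V*(-1 + V) (r(V) = (V + V)*(-1 + V) = (2*V)*(-1 + V) = 2*V*(-1 + V))
x(l) = -4*l² (x(l) = l²*(-4) = -4*l²)
(x(c) + r(-3*n + 4))*352 = (-4*(-1)² + 2*(-3*(-3) + 4)*(-1 + (-3*(-3) + 4)))*352 = (-4*1 + 2*(9 + 4)*(-1 + (9 + 4)))*352 = (-4 + 2*13*(-1 + 13))*352 = (-4 + 2*13*12)*352 = (-4 + 312)*352 = 308*352 = 108416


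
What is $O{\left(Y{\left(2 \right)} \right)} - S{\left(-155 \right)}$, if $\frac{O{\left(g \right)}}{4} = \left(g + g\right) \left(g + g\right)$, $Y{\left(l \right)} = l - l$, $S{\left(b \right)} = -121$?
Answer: $121$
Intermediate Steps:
$Y{\left(l \right)} = 0$
$O{\left(g \right)} = 16 g^{2}$ ($O{\left(g \right)} = 4 \left(g + g\right) \left(g + g\right) = 4 \cdot 2 g 2 g = 4 \cdot 4 g^{2} = 16 g^{2}$)
$O{\left(Y{\left(2 \right)} \right)} - S{\left(-155 \right)} = 16 \cdot 0^{2} - -121 = 16 \cdot 0 + 121 = 0 + 121 = 121$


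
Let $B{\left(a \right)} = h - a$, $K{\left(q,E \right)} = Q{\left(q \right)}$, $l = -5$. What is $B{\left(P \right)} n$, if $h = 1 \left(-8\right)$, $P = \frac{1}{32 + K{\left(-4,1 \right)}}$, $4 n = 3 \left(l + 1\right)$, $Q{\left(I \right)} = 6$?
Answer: $\frac{915}{38} \approx 24.079$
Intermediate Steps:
$K{\left(q,E \right)} = 6$
$n = -3$ ($n = \frac{3 \left(-5 + 1\right)}{4} = \frac{3 \left(-4\right)}{4} = \frac{1}{4} \left(-12\right) = -3$)
$P = \frac{1}{38}$ ($P = \frac{1}{32 + 6} = \frac{1}{38} \approx 0.026316$)
$h = -8$
$B{\left(a \right)} = -8 - a$
$B{\left(P \right)} n = \left(-8 - \frac{1}{38}\right) \left(-3\right) = \left(- \frac{305}{38}\right) \left(-3\right) = \frac{915}{38}$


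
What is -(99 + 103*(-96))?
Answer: 9789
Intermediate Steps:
-(99 + 103*(-96)) = -(99 - 9888) = -1*(-9789) = 9789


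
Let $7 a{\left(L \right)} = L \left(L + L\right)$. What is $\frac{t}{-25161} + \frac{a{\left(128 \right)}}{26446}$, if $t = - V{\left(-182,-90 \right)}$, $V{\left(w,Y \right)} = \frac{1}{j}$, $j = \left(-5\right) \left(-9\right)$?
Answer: $\frac{18550794641}{104801729445} \approx 0.17701$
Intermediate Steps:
$j = 45$
$a{\left(L \right)} = \frac{2 L^{2}}{7}$ ($a{\left(L \right)} = \frac{L \left(L + L\right)}{7} = \frac{L 2 L}{7} = \frac{2 L^{2}}{7}$)
$V{\left(w,Y \right)} = \frac{1}{45}$
$t = - \frac{1}{45}$ ($t = \left(-1\right) \frac{1}{45} = - \frac{1}{45} \approx -0.022222$)
$\frac{t}{-25161} + \frac{a{\left(128 \right)}}{26446} = - \frac{1}{45 \left(-25161\right)} + \frac{\frac{2}{7} \cdot 128^{2}}{26446} = \left(- \frac{1}{45}\right) \left(- \frac{1}{25161}\right) + \frac{2}{7} \cdot 16384 \cdot \frac{1}{26446} = \frac{1}{1132245} + \frac{32768}{7} \cdot \frac{1}{26446} = \frac{1}{1132245} + \frac{16384}{92561} = \frac{18550794641}{104801729445}$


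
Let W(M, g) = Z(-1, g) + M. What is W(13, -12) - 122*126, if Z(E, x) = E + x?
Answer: -15372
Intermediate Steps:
W(M, g) = -1 + M + g (W(M, g) = (-1 + g) + M = -1 + M + g)
W(13, -12) - 122*126 = (-1 + 13 - 12) - 122*126 = 0 - 15372 = -15372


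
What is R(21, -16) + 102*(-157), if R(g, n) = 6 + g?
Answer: -15987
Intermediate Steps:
R(21, -16) + 102*(-157) = (6 + 21) + 102*(-157) = 27 - 16014 = -15987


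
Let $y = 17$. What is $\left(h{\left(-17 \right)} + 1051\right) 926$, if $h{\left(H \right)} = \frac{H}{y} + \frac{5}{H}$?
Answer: $\frac{16524470}{17} \approx 9.7203 \cdot 10^{5}$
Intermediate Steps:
$h{\left(H \right)} = \frac{5}{H} + \frac{H}{17}$ ($h{\left(H \right)} = \frac{H}{17} + \frac{5}{H} = \frac{5}{H} + \frac{H}{17}$)
$\left(h{\left(-17 \right)} + 1051\right) 926 = \left(\left(\frac{5}{-17} + \frac{1}{17} \left(-17\right)\right) + 1051\right) 926 = \left(\left(5 \left(- \frac{1}{17}\right) - 1\right) + 1051\right) 926 = \left(\left(- \frac{5}{17} - 1\right) + 1051\right) 926 = \left(- \frac{22}{17} + 1051\right) 926 = \frac{17845}{17} \cdot 926 = \frac{16524470}{17}$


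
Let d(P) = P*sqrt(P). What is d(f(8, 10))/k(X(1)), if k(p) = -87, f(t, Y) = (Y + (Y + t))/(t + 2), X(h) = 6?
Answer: -14*sqrt(70)/2175 ≈ -0.053854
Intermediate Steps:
f(t, Y) = (t + 2*Y)/(2 + t)
d(P) = P**(3/2)
d(f(8, 10))/k(X(1)) = ((8 + 2*10)/(2 + 8))**(3/2)/(-87) = ((8 + 20)/10)**(3/2)*(-1/87) = ((1/10)*28)**(3/2)*(-1/87) = (14/5)**(3/2)*(-1/87) = (14*sqrt(70)/25)*(-1/87) = -14*sqrt(70)/2175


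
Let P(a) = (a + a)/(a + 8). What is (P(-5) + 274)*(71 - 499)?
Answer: -347536/3 ≈ -1.1585e+5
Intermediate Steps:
P(a) = 2*a/(8 + a) (P(a) = (2*a)/(8 + a) = 2*a/(8 + a))
(P(-5) + 274)*(71 - 499) = (2*(-5)/(8 - 5) + 274)*(71 - 499) = (2*(-5)/3 + 274)*(-428) = (2*(-5)*(1/3) + 274)*(-428) = (-10/3 + 274)*(-428) = (812/3)*(-428) = -347536/3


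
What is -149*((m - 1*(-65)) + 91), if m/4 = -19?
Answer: -11920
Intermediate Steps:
m = -76 (m = 4*(-19) = -76)
-149*((m - 1*(-65)) + 91) = -149*((-76 - 1*(-65)) + 91) = -149*((-76 + 65) + 91) = -149*(-11 + 91) = -149*80 = -11920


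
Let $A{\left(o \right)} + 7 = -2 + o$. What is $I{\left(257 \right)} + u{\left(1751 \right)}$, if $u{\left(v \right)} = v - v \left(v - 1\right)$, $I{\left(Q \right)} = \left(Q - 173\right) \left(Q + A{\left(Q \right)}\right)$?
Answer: $-3020079$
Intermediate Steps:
$A{\left(o \right)} = -9 + o$ ($A{\left(o \right)} = -7 + \left(-2 + o\right) = -9 + o$)
$I{\left(Q \right)} = \left(-173 + Q\right) \left(-9 + 2 Q\right)$ ($I{\left(Q \right)} = \left(Q - 173\right) \left(Q + \left(-9 + Q\right)\right) = \left(-173 + Q\right) \left(-9 + 2 Q\right)$)
$u{\left(v \right)} = v - v \left(-1 + v\right)$
$I{\left(257 \right)} + u{\left(1751 \right)} = \left(1557 - 91235 + 2 \cdot 257^{2}\right) + 1751 \left(2 - 1751\right) = \left(1557 - 91235 + 2 \cdot 66049\right) + 1751 \left(2 - 1751\right) = \left(1557 - 91235 + 132098\right) + 1751 \left(-1749\right) = 42420 - 3062499 = -3020079$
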